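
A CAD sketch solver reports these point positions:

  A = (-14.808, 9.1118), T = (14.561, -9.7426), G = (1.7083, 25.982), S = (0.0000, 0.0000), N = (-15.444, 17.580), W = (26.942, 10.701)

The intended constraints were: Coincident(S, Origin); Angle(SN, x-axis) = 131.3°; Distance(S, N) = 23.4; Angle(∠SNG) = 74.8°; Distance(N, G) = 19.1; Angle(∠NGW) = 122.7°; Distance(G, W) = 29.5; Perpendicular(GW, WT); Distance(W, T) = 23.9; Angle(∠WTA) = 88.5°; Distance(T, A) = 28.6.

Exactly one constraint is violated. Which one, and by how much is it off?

Distance(T, A) = 28.6 — off by 6.30.

S = (0.00, 0.00) ✓; SN at 131.3° ✓; |SN| = 23.40 ✓; ∠SNG = 74.80° ✓; |NG| = 19.10 ✓; ∠NGW = 122.7° ✓; |GW| = 29.50 ✓; ∠(GW, WT) = 90.00° ✓; |WT| = 23.90 ✓; ∠WTA = 88.50° ✓; |TA| = 34.90 ✗.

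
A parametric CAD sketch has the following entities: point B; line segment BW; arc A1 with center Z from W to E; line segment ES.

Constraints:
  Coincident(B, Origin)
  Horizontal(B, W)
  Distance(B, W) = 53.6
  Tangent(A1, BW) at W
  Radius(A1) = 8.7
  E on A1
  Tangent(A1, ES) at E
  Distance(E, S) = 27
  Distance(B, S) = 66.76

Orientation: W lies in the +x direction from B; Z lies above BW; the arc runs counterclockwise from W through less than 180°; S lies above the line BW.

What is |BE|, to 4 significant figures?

62.98

Checks: |ZE| = 8.700 ✓; ∠(ZE, ES) = 90.00° ✓; |ES| = 27.00 ✓; |BS| = 66.76 ✓.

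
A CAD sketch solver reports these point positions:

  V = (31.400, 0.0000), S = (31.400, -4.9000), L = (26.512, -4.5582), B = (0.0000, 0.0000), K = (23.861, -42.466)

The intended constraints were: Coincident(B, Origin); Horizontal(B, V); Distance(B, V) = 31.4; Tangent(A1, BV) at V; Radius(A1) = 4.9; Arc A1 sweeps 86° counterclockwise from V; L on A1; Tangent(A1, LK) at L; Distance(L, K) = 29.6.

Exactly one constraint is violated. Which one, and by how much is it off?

Distance(L, K) = 29.6 — off by 8.40.

B = (0.00, 0.00) ✓; B.y = 0.00, V.y = 0.00 ✓; |BV| = 31.40 ✓; ∠(SV, VB) = 90.00° ✓; |SV| = 4.900 ✓; bearing(S→L) − bearing(S→V) = 86.00° ✓; |SL| = 4.900 ✓; ∠(SL, LK) = 90.00° ✓; |LK| = 38.00 ✗.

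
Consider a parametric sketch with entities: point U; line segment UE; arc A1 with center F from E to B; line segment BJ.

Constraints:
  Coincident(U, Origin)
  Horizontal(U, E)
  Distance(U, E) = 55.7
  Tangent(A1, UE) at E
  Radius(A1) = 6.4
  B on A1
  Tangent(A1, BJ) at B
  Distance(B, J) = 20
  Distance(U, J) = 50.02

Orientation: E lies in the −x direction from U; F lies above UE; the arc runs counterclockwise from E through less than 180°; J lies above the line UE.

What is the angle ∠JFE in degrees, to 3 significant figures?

146°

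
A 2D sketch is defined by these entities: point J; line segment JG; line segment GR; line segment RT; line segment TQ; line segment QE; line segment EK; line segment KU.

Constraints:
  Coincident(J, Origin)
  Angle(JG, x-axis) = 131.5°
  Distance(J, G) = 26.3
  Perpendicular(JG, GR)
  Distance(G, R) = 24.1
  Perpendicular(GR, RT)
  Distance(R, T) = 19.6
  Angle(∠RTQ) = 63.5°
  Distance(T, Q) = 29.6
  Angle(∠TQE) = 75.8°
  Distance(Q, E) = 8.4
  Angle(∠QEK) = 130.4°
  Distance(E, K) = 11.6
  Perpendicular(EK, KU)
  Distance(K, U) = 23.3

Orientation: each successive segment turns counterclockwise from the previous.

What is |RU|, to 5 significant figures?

25.254

J is at the origin; JG runs at 131.5° with length 26.3, so G = (-17.427, 19.698). The perpendicularity gives GR at right angles to JG, so GR runs at -138.50°; with |GR| = 24.1, R = (-35.477, 3.7284). GR is perpendicular to RT, so RT runs at -48.500°; with |RT| = 19.6, T = (-22.489, -10.951). ∠RTQ = 63.5° gives TQ at 68.000° from the x-axis; with |TQ| = 29.6, Q = (-11.401, 16.494). ∠TQE = 75.8° gives QE at 172.20° from the x-axis; with |QE| = 8.4, E = (-19.723, 17.634). ∠QEK = 130.4° gives EK at -138.20° from the x-axis; with |EK| = 11.6, K = (-28.371, 9.9017). EK ⟂ KU, so KU runs at -48.200°; with |KU| = 23.3, U = (-12.841, -7.4679). Then |RU| = |U − R| = 25.254.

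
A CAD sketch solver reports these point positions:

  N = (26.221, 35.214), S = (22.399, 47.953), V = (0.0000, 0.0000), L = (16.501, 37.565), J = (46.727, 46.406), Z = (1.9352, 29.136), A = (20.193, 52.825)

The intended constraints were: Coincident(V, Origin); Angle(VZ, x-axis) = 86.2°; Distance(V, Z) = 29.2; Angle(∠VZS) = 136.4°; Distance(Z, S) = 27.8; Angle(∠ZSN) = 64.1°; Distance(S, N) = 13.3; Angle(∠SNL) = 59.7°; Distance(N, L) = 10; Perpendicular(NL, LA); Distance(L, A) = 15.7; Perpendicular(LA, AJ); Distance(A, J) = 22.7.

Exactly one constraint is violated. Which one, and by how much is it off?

Distance(A, J) = 22.7 — off by 4.60.

V = (0.00, 0.00) ✓; VZ at 86.20° ✓; |VZ| = 29.20 ✓; ∠VZS = 136.4° ✓; |ZS| = 27.80 ✓; ∠ZSN = 64.10° ✓; |SN| = 13.30 ✓; ∠SNL = 59.70° ✓; |NL| = 10.00 ✓; ∠(NL, LA) = 90.00° ✓; |LA| = 15.70 ✓; ∠(LA, AJ) = 90.00° ✓; |AJ| = 27.30 ✗.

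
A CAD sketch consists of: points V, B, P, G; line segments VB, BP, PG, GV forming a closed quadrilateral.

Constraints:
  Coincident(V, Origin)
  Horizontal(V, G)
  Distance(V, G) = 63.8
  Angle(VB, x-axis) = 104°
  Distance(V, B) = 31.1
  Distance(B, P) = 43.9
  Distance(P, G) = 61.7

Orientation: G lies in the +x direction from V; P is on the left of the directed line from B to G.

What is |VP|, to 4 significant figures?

60.31

V is at the origin; VG is horizontal with |VG| = 63.8 and G in +x, so G = (63.8, 0). VB runs at 104.0° with |VB| = 31.1, so B = (-7.524, 30.18). P is determined by |BP| = 43.9 and |PG| = 61.7 together: it lies at the intersection of circle(B, 43.9) and circle(G, 61.7). With |BG| = 77.44, the foot of the radical line on BG is 26.59 from B and the perpendicular offset is √(43.9² − 26.59²) = 34.93. Taking the left-of-BG solution: P = (30.57, 51.99).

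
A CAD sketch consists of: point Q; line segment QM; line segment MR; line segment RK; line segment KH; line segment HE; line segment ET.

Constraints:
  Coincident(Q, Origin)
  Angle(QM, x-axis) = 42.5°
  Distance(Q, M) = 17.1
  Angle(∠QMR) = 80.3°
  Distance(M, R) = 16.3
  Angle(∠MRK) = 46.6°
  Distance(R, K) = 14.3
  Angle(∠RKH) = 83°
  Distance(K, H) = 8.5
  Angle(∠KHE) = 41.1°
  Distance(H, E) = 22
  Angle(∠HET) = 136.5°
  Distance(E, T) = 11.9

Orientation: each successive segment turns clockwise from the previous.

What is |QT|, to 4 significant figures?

27.08

Q is at the origin; QM runs at 42.5° with length 17.1, so M = (12.61, 11.55). ∠QMR = 80.3° gives MR at -57.20° from the x-axis; with |MR| = 16.3, R = (21.44, -2.149). ∠MRK = 46.6° gives RK at 169.4° from the x-axis; with |RK| = 14.3, K = (7.381, 0.4819). ∠RKH = 83.0° gives KH at 72.40° from the x-axis; with |KH| = 8.5, H = (9.951, 8.584). ∠KHE = 41.1° gives HE at -66.50° from the x-axis; with |HE| = 22.0, E = (18.72, -11.59). ∠HET = 136.5° gives ET at -110.0° from the x-axis; with |ET| = 11.9, T = (14.65, -22.77). Then |QT| = |T − Q| = 27.08.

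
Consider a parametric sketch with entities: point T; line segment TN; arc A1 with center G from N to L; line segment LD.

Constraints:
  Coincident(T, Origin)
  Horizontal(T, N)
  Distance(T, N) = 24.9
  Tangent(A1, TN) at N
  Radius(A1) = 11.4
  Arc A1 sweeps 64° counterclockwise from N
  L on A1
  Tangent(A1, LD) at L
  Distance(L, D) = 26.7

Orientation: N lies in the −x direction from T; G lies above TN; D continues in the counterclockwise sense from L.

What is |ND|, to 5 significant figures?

37.497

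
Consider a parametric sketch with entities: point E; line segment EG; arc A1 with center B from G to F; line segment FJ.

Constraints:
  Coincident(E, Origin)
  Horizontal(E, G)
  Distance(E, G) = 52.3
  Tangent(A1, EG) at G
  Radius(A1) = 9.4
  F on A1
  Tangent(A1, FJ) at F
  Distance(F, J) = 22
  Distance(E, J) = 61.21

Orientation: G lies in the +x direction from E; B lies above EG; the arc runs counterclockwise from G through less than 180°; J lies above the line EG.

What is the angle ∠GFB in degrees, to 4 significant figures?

32.30°

E is at the origin; EG is horizontal with |EG| = 52.3 and G on the +x side, so G = (52.30, 0.000). The tangent condition forces BG to be normal to EG, so B = G + (0, 9.4) = (52.30, 9.400). Since BF ⟂ FJ (tangency), |BJ| = √(9.4² + 22.0²) = 23.92 regardless of where F sits on A1. So J lies on both circle(E, 61.21) and circle(B, 23.92); the above-EG intersection is J = (51.36, 33.31). F is the foot of the tangent from J: F = (60.79, 13.43).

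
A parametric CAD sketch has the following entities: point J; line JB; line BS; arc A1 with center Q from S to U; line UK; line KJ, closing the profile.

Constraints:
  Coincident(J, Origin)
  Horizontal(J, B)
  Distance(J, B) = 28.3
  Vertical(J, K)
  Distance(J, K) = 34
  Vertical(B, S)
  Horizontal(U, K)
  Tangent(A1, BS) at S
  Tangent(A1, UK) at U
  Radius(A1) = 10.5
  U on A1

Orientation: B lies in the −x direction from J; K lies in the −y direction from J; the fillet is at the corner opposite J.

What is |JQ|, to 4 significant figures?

29.48

J is at the origin; JB is horizontal with |JB| = 28.3 and B on the −x side, so B = (-28.30, 0.000). JK is vertical with |JK| = 34.0 and K on the −y side, so K = (0.000, -34.00). The virtual corner opposite J is at (-28.30, -34.00). The tangent condition forces QS to be normal to BS and since A1 is tangent to UK there, QU ⟂ UK, with radius 10.5, so the center Q sits 10.5 in from both sides at Q = (-17.80, -23.50). Then |JQ| = |Q − J| = 29.48.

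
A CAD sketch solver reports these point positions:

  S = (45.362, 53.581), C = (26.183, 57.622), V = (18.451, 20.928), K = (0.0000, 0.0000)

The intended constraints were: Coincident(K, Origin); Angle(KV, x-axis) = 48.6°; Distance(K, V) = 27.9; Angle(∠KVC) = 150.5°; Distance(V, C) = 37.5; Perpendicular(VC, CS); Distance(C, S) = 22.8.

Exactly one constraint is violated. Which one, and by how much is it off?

Distance(C, S) = 22.8 — off by 3.20.

K = (0.00, 0.00) ✓; KV at 48.60° ✓; |KV| = 27.90 ✓; ∠KVC = 150.5° ✓; |VC| = 37.50 ✓; ∠(VC, CS) = 90.00° ✓; |CS| = 19.60 ✗.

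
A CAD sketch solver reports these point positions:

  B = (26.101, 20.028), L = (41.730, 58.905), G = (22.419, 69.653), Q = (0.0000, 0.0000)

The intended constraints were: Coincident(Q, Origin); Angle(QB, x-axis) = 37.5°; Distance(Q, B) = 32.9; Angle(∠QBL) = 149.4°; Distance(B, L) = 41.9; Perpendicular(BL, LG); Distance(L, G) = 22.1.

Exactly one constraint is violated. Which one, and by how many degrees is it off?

Perpendicular(BL, LG) — off by 7.20°.

Q = (0.00, 0.00) ✓; QB at 37.50° ✓; |QB| = 32.90 ✓; ∠QBL = 149.4° ✓; |BL| = 41.90 ✓; ∠(BL, LG) = 82.80° ✗; |LG| = 22.10 ✓.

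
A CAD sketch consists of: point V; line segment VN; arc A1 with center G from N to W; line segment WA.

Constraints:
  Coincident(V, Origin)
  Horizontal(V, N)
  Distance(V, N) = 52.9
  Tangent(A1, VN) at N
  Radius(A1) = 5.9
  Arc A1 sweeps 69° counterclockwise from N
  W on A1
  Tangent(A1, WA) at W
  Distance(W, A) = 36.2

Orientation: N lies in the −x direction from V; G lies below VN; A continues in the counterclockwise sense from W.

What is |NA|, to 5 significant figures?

41.880

V is at the origin; VN is horizontal with |VN| = 52.9 and N on the −x side, so N = (-52.900, 0.0000). The tangent condition forces GN to be normal to VN, so G = N + (0, -5.9) = (-52.900, -5.9000). On A1, N sits at bearing 90° from G; a 69° counterclockwise sweep puts W at bearing 159°, so W = G + 5.9·(cos 159°, sin 159°) = (-58.408, -3.7856). The tangent condition forces GW to be normal to WA, so WA runs along (−sin 159°, cos 159°); with |WA| = 36.2, A = (-71.381, -37.581). Then |NA| = |A − N| = 41.880.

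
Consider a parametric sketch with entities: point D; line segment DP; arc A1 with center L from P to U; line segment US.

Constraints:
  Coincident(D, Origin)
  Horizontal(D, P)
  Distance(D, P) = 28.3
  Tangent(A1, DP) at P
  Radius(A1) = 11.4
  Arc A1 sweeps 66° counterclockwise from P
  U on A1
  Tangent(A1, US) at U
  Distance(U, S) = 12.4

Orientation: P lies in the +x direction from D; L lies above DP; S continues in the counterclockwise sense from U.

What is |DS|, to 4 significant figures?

47.35

On A1, P sits at bearing -90° from L; a 66° counterclockwise sweep puts U at bearing -24°, so U = L + 11.4·(cos -24°, sin -24°) = (38.71, 6.763). A1 meets US tangentially, so LU is at right angles to US, so US runs along (−sin -24°, cos -24°); with |US| = 12.4, S = (43.76, 18.09). Then |DS| = |S − D| = 47.35.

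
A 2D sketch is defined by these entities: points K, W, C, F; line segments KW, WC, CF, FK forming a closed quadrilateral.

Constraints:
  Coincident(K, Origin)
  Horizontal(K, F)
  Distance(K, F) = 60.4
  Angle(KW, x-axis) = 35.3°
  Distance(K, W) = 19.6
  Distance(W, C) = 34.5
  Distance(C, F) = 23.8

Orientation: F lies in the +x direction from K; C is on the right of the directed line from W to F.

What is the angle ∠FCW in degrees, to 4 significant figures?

102.1°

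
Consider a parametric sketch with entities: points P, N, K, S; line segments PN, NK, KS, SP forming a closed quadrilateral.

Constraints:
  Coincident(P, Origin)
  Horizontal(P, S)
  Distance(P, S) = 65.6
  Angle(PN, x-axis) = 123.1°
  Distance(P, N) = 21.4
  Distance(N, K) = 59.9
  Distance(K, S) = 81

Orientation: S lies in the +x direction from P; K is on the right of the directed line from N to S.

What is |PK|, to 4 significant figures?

41.66

P is at the origin; PS is horizontal with |PS| = 65.6 and S in +x, so S = (65.6, 0). PN runs at 123.1° with |PN| = 21.4, so N = (-11.69, 17.93). K is determined by |NK| = 59.9 and |KS| = 81.0 together: it lies at the intersection of circle(N, 59.9) and circle(S, 81.0). With |NS| = 79.34, the foot of the radical line on NS is 20.93 from N and the perpendicular offset is √(59.9² − 20.93²) = 56.12. Taking the right-of-NS solution: K = (-3.976, -41.47).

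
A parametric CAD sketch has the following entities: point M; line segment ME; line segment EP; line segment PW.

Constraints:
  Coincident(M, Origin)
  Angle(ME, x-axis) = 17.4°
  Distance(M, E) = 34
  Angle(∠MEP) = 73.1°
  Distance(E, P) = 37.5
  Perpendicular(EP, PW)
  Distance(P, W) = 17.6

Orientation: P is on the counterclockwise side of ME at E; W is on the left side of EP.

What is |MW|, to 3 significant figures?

31.4

M is at the origin; ME runs at 17.4° with length 34.0, so E = 34.0·(cos 17.4°, sin 17.4°) = (32.4, 10.2). ∠MEP = 73.1°, so EP runs at 17.4° + (180° − 73.1°) = 124° from the x-axis; with |EP| = 37.5, P = E + 37.5·(cos 124°, sin 124°) = (11.3, 41.1). EP ⟂ PW; with |PW| = 17.6 on the left of EP, W = P + 17.6·(-0.826, -0.564) = (-3.23, 31.2). Then |MW| = |W − M| = 31.4.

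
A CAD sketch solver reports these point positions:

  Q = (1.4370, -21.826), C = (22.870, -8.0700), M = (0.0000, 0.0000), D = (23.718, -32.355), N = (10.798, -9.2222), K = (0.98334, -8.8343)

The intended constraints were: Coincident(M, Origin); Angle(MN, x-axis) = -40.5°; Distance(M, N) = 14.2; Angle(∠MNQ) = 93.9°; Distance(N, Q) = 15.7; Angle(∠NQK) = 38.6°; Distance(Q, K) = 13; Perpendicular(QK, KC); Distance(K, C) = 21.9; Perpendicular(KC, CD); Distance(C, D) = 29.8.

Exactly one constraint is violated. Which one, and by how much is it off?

Distance(C, D) = 29.8 — off by 5.50.

M = (0.00, 0.00) ✓; MN at -40.50° ✓; |MN| = 14.20 ✓; ∠MNQ = 93.90° ✓; |NQ| = 15.70 ✓; ∠NQK = 38.60° ✓; |QK| = 13.00 ✓; ∠(QK, KC) = 90.00° ✓; |KC| = 21.90 ✓; ∠(KC, CD) = 90.00° ✓; |CD| = 24.30 ✗.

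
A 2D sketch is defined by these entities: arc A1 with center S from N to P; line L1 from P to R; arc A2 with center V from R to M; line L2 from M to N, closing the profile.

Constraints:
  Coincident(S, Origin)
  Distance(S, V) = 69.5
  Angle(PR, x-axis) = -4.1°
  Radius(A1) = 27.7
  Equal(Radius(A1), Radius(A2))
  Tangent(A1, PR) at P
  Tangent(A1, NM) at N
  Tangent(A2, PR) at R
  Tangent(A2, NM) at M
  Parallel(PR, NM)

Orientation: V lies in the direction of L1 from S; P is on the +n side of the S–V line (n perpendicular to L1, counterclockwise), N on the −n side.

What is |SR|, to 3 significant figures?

74.8

The slot axis is L1's direction at -4.1°, so u = (cos -4.1°, sin -4.1°) = (0.997, -0.0715) and n = (−sin -4.1°, cos -4.1°) = (0.0715, 0.997). S is at the origin and V lies 69.5 along u from S, so V = 69.5·u = (69.3, -4.97). Tangency of A1 to both parallel lines with radius 27.7 puts P and N at S ± 27.7·n: P = (1.98, 27.6), N = (-1.98, -27.6). Equal radii place R and M the same way about V: R = V + 27.7·n = (71.3, 22.7), M = V − 27.7·n = (67.3, -32.6). Then |SR| = |R − S| = 74.8.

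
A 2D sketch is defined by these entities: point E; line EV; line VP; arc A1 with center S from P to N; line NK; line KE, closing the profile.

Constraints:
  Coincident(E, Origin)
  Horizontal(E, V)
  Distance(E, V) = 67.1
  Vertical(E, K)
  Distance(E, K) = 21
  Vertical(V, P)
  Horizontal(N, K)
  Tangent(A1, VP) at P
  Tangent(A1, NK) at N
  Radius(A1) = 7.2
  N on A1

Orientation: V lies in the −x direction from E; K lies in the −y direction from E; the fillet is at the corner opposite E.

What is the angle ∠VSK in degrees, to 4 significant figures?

124.4°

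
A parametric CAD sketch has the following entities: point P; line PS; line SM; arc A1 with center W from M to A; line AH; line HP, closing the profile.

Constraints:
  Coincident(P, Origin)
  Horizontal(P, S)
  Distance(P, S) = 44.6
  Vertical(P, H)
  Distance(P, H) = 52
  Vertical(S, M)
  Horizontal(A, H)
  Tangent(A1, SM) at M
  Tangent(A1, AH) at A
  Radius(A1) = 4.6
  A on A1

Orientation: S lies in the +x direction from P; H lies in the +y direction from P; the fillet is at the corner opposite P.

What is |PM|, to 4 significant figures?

65.08

P is at the origin; PS is horizontal with |PS| = 44.6 and S on the +x side, so S = (44.60, 0.000). PH is vertical with |PH| = 52.0 and H on the +y side, so H = (0.000, 52.00). The virtual corner opposite P is at (44.60, 52.00). Tangency of A1 to SM means the radius WM is perpendicular to SM and tangency of A1 to AH means the radius WA is perpendicular to AH, with radius 4.6, so the center W sits 4.6 in from both sides at W = (40.00, 47.40). That places the tangent points at M = (44.60, 47.40) on SM and A = (40.00, 52.00) on AH. Then |PM| = |M − P| = 65.08.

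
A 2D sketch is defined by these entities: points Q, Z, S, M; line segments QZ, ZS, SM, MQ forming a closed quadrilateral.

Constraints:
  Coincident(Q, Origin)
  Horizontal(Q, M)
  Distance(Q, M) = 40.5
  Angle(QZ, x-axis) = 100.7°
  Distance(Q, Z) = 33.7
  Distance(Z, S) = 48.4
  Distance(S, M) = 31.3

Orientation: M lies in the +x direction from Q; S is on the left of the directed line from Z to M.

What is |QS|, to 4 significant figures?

52.44

Checks: |ZS| = 48.40 ✓; |SM| = 31.30 ✓.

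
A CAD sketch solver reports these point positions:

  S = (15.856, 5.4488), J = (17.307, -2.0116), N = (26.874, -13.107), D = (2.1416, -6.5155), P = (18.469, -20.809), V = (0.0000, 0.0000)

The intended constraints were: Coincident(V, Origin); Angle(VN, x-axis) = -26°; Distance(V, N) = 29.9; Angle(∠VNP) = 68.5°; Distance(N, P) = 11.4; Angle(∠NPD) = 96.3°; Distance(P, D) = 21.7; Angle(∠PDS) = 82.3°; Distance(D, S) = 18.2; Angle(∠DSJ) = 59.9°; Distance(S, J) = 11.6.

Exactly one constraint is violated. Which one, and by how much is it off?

Distance(S, J) = 11.6 — off by 4.00.

V = (0.00, 0.00) ✓; VN at -26.00° ✓; |VN| = 29.90 ✓; ∠VNP = 68.50° ✓; |NP| = 11.40 ✓; ∠NPD = 96.30° ✓; |PD| = 21.70 ✓; ∠PDS = 82.30° ✓; |DS| = 18.20 ✓; ∠DSJ = 59.91° ✓; |SJ| = 7.600 ✗.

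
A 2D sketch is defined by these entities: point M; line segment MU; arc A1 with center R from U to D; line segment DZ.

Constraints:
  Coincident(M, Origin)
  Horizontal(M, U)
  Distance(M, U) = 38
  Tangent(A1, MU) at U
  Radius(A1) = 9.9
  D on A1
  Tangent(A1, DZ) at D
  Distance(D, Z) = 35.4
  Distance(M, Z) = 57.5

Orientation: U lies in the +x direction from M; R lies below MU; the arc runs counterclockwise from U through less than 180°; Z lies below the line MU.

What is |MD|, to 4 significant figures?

30.48

Checks: |MU| = 38.00 ✓; |RD| = 9.900 ✓; ∠(RD, DZ) = 90.00° ✓; |DZ| = 35.40 ✓; |MZ| = 57.50 ✓.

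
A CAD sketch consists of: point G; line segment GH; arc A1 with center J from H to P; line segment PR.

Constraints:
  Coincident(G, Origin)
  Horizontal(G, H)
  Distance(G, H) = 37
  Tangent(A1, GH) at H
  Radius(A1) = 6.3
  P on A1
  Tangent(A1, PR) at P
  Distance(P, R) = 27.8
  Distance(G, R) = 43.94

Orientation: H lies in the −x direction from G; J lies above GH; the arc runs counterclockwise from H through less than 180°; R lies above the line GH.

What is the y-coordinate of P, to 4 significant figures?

5.784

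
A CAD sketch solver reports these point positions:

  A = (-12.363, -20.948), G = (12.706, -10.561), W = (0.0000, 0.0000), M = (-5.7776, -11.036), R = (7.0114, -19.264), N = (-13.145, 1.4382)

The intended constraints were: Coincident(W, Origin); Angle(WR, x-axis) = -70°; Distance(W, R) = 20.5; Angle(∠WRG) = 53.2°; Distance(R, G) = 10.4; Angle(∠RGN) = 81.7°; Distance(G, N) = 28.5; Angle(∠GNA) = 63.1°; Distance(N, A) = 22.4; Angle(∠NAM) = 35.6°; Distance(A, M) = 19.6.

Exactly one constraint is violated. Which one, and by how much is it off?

Distance(A, M) = 19.6 — off by 7.70.

W = (0.00, 0.00) ✓; WR at -70.00° ✓; |WR| = 20.50 ✓; ∠WRG = 53.20° ✓; |RG| = 10.40 ✓; ∠RGN = 81.70° ✓; |GN| = 28.50 ✓; ∠GNA = 63.10° ✓; |NA| = 22.40 ✓; ∠NAM = 35.60° ✓; |AM| = 11.90 ✗.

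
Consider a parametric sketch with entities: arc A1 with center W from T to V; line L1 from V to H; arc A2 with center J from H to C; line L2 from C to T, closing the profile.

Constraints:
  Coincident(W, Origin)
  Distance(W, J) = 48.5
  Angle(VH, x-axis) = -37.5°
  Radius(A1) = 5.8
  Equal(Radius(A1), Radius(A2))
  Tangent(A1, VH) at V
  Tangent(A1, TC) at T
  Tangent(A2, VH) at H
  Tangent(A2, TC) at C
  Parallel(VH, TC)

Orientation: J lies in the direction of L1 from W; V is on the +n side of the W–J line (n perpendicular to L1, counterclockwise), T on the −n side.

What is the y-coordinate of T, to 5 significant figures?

-4.6014

W is at the origin and J lies 48.5 along u from W, so J = 48.5·u = (38.478, -29.525). Tangency of A1 to both parallel lines with radius 5.8 puts V and T at W ± 5.8·n: V = (3.5308, 4.6014), T = (-3.5308, -4.6014). So T.y = -4.6014.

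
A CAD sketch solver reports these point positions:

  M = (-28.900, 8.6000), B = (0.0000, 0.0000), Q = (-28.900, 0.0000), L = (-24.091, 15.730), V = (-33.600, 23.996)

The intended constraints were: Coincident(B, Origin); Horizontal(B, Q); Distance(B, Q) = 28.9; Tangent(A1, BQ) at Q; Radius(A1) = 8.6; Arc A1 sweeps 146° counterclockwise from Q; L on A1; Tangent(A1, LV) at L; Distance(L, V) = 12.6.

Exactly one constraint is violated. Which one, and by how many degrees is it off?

Tangent(A1, LV) at L — off by 7.00°.

B = (0.00, 0.00) ✓; B.y = 0.00, Q.y = 0.00 ✓; |BQ| = 28.90 ✓; ∠(MQ, QB) = 90.00° ✓; |MQ| = 8.600 ✓; bearing(M→L) − bearing(M→Q) = 146.0° ✓; |ML| = 8.600 ✓; ∠(ML, LV) = 97.00° ✗; |LV| = 12.60 ✓.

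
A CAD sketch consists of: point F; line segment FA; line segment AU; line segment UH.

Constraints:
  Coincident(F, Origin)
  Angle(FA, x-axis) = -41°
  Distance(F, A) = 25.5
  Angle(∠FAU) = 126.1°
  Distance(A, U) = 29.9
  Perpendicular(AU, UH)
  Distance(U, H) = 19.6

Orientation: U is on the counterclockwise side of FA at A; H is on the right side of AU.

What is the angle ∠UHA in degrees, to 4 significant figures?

56.75°

F is at the origin; FA runs at -41.0° with length 25.5, so A = 25.5·(cos -41.0°, sin -41.0°) = (19.25, -16.73). ∠FAU = 126.1°, so AU runs at -41.0° + (180° − 126.1°) = 12.90° from the x-axis; with |AU| = 29.9, U = A + 29.9·(cos 12.90°, sin 12.90°) = (48.39, -10.05). The perpendicularity gives UH at right angles to AU; with |UH| = 19.6 on the right of AU, H = U + 19.6·(0.2233, -0.9748) = (52.77, -29.16). Then cos ∠UHA = HU·HA / (|HU||HA|), giving 56.75°.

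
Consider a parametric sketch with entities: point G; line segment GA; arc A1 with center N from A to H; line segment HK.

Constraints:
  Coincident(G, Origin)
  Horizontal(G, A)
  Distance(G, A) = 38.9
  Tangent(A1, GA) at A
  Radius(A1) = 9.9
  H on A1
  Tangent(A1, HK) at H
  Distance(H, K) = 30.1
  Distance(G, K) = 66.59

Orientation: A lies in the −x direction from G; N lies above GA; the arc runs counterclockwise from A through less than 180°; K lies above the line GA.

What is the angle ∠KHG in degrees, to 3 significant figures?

168°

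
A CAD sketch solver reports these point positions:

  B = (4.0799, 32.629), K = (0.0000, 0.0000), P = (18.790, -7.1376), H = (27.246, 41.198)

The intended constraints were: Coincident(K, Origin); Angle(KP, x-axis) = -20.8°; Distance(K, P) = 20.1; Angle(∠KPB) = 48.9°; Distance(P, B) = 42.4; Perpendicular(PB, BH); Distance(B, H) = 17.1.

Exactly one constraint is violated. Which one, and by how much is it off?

Distance(B, H) = 17.1 — off by 7.60.

K = (0.00, 0.00) ✓; KP at -20.80° ✓; |KP| = 20.10 ✓; ∠KPB = 48.90° ✓; |PB| = 42.40 ✓; ∠(PB, BH) = 90.00° ✓; |BH| = 24.70 ✗.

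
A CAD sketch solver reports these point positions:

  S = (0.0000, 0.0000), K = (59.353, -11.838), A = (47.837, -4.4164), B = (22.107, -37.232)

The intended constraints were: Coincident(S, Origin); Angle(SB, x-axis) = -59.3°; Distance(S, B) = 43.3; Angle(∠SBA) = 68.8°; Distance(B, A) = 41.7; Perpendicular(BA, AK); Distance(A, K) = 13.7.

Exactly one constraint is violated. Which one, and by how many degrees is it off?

Perpendicular(BA, AK) — off by 5.30°.

S = (0.00, 0.00) ✓; SB at -59.30° ✓; |SB| = 43.30 ✓; ∠SBA = 68.80° ✓; |BA| = 41.70 ✓; ∠(BA, AK) = 84.70° ✗; |AK| = 13.70 ✓.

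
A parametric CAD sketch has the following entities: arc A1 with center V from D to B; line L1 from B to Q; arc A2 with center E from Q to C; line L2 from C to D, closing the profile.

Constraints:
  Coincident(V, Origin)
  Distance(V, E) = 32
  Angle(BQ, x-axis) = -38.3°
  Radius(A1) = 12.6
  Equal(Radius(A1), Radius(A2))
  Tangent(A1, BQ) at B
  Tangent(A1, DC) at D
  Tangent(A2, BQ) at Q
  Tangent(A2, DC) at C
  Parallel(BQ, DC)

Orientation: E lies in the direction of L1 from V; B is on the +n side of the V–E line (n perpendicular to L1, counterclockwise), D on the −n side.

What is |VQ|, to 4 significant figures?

34.39

The slot axis is L1's direction at -38.3°, so u = (cos -38.3°, sin -38.3°) = (0.7848, -0.6198) and n = (−sin -38.3°, cos -38.3°) = (0.6198, 0.7848). V is at the origin and E lies 32.0 along u from V, so E = 32.0·u = (25.11, -19.83). Tangency of A1 to both parallel lines with radius 12.6 puts B and D at V ± 12.6·n: B = (7.809, 9.888), D = (-7.809, -9.888). Equal radii place Q and C the same way about E: Q = E + 12.6·n = (32.92, -9.945), C = E − 12.6·n = (17.30, -29.72). Then |VQ| = |Q − V| = 34.39.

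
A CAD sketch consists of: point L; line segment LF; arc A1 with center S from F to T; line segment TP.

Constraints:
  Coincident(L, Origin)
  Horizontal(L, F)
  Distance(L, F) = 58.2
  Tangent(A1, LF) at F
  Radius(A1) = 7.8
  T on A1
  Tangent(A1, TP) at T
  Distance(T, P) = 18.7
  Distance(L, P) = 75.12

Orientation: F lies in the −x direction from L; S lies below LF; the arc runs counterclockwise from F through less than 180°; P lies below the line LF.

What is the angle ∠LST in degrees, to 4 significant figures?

154.1°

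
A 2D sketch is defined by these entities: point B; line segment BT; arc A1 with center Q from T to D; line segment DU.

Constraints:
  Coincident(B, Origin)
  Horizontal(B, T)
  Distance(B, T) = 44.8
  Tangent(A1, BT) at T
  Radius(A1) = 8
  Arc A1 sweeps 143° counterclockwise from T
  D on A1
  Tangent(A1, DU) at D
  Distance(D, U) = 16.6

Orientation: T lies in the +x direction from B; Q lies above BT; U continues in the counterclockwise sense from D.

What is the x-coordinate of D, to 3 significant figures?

49.6

Since A1 is tangent to BT there, QT ⟂ BT, so Q = T + (0, 8) = (44.8, 8.00). On A1, T sits at bearing -90° from Q; a 143° counterclockwise sweep puts D at bearing 53°, so D = Q + 8.0·(cos 53°, sin 53°) = (49.6, 14.4). So D.x = 49.6.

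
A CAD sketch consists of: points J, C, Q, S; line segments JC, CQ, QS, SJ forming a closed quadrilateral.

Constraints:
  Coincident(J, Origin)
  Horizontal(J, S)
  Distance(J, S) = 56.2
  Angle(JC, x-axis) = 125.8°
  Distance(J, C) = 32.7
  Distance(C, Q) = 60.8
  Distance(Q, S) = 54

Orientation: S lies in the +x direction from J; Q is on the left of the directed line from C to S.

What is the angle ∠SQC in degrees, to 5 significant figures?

87.950°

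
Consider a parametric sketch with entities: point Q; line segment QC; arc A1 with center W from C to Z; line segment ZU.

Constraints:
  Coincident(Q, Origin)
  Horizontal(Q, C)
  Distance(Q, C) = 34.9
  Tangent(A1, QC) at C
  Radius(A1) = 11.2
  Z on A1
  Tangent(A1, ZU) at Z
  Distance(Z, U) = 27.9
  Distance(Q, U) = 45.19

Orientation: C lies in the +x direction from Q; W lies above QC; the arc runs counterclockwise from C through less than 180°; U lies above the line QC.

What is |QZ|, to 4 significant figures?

46.89

Checks: |WZ| = 11.20 ✓; ∠(WZ, ZU) = 90.00° ✓; |ZU| = 27.90 ✓; |QU| = 45.19 ✓.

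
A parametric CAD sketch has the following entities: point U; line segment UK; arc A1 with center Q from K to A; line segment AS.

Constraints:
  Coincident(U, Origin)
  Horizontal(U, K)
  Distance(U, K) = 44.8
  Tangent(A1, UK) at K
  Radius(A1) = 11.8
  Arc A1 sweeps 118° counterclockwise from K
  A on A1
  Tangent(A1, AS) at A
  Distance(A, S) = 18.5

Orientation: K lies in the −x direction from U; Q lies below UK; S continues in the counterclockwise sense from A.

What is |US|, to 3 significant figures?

57.4

U is at the origin; UK is horizontal with |UK| = 44.8 and K on the −x side, so K = (-44.8, 0.00). Since A1 is tangent to UK there, QK ⟂ UK, so Q = K + (0, -11.8) = (-44.8, -11.8). On A1, K sits at bearing 90° from Q; a 118° counterclockwise sweep puts A at bearing 208°, so A = Q + 11.8·(cos 208°, sin 208°) = (-55.2, -17.3). Tangency of A1 to AS means the radius QA is perpendicular to AS, so AS runs along (−sin 208°, cos 208°); with |AS| = 18.5, S = (-46.5, -33.7). Then |US| = |S − U| = 57.4.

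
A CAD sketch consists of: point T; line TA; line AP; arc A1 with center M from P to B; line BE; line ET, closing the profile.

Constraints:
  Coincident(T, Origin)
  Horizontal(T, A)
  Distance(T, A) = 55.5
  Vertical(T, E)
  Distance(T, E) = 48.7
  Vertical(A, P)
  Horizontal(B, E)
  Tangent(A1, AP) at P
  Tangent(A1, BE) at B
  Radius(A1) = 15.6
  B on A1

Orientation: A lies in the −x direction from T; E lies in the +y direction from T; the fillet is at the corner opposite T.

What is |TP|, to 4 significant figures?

64.62

The virtual corner opposite T is at (-55.50, 48.70). Tangency of A1 to AP means the radius MP is perpendicular to AP and since A1 is tangent to BE there, MB ⟂ BE, with radius 15.6, so the center M sits 15.6 in from both sides at M = (-39.90, 33.10). That places the tangent points at P = (-55.50, 33.10) on AP and B = (-39.90, 48.70) on BE. Then |TP| = |P − T| = 64.62.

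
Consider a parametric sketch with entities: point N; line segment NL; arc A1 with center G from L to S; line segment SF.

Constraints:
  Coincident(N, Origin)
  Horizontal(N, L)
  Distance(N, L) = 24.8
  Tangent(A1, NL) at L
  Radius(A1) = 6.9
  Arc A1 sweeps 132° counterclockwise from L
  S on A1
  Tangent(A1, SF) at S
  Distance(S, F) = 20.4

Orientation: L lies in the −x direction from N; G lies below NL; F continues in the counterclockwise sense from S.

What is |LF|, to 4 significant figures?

28.01

N is at the origin; N and L share the same y with |NL| = 24.8 and L on the −x side, so L = (-24.80, 0.000). Tangency of A1 to NL means the radius GL is perpendicular to NL, so G = L + (0, -6.9) = (-24.80, -6.900). On A1, L sits at bearing 90° from G; a 132° counterclockwise sweep puts S at bearing 222°, so S = G + 6.9·(cos 222°, sin 222°) = (-29.93, -11.52). A1 meets SF tangentially, so GS is at right angles to SF, so SF runs along (−sin 222°, cos 222°); with |SF| = 20.4, F = (-16.28, -26.68). Then |LF| = |F − L| = 28.01.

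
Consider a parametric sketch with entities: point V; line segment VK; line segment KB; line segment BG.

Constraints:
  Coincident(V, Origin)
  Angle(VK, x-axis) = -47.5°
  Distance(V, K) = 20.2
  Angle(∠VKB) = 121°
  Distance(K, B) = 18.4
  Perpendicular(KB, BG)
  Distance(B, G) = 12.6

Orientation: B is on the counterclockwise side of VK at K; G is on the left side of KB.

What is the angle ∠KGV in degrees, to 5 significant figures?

43.699°

∠VKB = 121.0°, so KB runs at -47.5° + (180° − 121.0°) = 11.500° from the x-axis; with |KB| = 18.4, B = K + 18.4·(cos 11.500°, sin 11.500°) = (31.678, -11.225). The perpendicularity gives BG at right angles to KB; with |BG| = 12.6 on the left of KB, G = B + 12.6·(-0.19937, 0.97992) = (29.166, 1.1224). Then cos ∠KGV = GK·GV / (|GK||GV|), giving 43.699°.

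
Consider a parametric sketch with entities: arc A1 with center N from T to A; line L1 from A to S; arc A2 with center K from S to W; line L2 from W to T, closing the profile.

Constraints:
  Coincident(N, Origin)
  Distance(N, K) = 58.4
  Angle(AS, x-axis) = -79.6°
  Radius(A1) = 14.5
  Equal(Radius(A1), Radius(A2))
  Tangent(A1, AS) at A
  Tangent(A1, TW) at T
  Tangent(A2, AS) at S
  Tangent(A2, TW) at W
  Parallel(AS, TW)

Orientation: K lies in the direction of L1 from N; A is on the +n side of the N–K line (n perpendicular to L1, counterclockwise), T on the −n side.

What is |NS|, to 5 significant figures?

60.173

Tangency of A1 to both parallel lines with radius 14.5 puts A and T at N ± 14.5·n: A = (14.262, 2.6175), T = (-14.262, -2.6175). Equal radii place S and W the same way about K: S = K + 14.5·n = (24.804, -54.823), W = K − 14.5·n = (-3.7195, -60.058). Then |NS| = |S − N| = 60.173.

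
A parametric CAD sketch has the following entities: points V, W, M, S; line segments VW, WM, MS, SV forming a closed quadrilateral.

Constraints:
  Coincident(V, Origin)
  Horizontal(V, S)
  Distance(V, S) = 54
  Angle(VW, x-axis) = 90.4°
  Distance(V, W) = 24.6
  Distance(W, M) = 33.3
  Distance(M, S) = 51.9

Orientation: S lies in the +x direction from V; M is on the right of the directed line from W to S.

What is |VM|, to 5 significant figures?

9.0163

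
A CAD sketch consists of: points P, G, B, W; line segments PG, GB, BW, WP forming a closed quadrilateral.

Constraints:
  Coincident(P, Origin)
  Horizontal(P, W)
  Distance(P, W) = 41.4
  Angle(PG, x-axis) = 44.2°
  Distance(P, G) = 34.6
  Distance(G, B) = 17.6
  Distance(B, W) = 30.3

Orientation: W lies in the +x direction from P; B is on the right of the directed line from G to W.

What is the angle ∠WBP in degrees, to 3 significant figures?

119°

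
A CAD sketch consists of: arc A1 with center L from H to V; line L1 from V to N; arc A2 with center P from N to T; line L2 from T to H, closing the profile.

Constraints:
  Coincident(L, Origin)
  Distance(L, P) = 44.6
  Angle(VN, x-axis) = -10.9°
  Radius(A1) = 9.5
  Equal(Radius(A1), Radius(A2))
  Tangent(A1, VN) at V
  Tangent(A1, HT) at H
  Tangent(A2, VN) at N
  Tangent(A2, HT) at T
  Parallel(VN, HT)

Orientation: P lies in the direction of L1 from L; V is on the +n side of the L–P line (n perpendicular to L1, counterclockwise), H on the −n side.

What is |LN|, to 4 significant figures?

45.60

The slot axis is L1's direction at -10.9°, so u = (cos -10.9°, sin -10.9°) = (0.9820, -0.1891) and n = (−sin -10.9°, cos -10.9°) = (0.1891, 0.9820). L is at the origin and P lies 44.6 along u from L, so P = 44.6·u = (43.80, -8.434). Tangency of A1 to both parallel lines with radius 9.5 puts V and H at L ± 9.5·n: V = (1.796, 9.329), H = (-1.796, -9.329). Equal radii place N and T the same way about P: N = P + 9.5·n = (45.59, 0.8950), T = P − 9.5·n = (42.00, -17.76). Then |LN| = |N − L| = 45.60.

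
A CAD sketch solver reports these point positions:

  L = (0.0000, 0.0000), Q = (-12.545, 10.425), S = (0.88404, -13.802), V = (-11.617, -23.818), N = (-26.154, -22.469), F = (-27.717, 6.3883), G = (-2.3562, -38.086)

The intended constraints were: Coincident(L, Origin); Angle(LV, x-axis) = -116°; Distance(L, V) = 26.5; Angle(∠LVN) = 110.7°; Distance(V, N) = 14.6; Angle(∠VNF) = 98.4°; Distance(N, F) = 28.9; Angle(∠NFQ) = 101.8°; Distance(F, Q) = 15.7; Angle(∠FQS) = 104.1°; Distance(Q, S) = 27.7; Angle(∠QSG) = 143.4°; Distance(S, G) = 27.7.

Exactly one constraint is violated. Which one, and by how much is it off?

Distance(S, G) = 27.7 — off by 3.20.

L = (0.00, 0.00) ✓; LV at -116.0° ✓; |LV| = 26.50 ✓; ∠LVN = 110.7° ✓; |VN| = 14.60 ✓; ∠VNF = 98.40° ✓; |NF| = 28.90 ✓; ∠NFQ = 101.8° ✓; |FQ| = 15.70 ✓; ∠FQS = 104.1° ✓; |QS| = 27.70 ✓; ∠QSG = 143.4° ✓; |SG| = 24.50 ✗.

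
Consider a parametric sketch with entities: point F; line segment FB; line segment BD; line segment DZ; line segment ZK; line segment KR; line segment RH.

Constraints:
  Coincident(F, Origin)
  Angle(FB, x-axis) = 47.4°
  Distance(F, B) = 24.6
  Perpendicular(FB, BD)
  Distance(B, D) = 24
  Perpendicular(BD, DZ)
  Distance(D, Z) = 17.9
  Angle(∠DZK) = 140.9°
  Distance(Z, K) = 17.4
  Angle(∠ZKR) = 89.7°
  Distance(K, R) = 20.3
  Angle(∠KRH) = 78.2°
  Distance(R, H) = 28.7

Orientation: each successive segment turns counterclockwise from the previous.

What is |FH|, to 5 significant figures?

31.105

F is at the origin; FB runs at 47.4° with length 24.6, so B = (16.651, 18.108). FB ⟂ BD, so BD runs at 137.40°; with |BD| = 24.0, D = (-1.0152, 34.353). BD ⟂ DZ, so DZ runs at -132.60°; with |DZ| = 17.9, Z = (-13.131, 21.177). ∠DZK = 140.9° gives ZK at -93.500° from the x-axis; with |ZK| = 17.4, K = (-14.194, 3.8093). ∠ZKR = 89.7° gives KR at -3.2000° from the x-axis; with |KR| = 20.3, R = (6.0748, 2.6762). ∠KRH = 78.2° gives RH at 98.600° from the x-axis; with |RH| = 28.7, H = (1.7832, 31.053). Then |FH| = |H − F| = 31.105.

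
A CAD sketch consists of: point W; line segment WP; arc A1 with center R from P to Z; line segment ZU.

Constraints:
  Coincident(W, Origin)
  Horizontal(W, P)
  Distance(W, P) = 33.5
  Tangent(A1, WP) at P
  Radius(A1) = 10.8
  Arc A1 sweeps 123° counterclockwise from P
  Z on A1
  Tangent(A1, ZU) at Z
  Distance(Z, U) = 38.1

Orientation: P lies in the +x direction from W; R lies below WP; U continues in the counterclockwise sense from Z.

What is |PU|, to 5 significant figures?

50.021

W is at the origin; WP is horizontal with |WP| = 33.5 and P on the +x side, so P = (33.500, 0.0000). Since A1 is tangent to WP there, RP ⟂ WP, so R = P + (0, -10.8) = (33.500, -10.800). On A1, P sits at bearing 90° from R; a 123° counterclockwise sweep puts Z at bearing 213°, so Z = R + 10.8·(cos 213°, sin 213°) = (24.442, -16.682). Since A1 is tangent to ZU there, RZ ⟂ ZU, so ZU runs along (−sin 213°, cos 213°); with |ZU| = 38.1, U = (45.193, -48.635). Then |PU| = |U − P| = 50.021.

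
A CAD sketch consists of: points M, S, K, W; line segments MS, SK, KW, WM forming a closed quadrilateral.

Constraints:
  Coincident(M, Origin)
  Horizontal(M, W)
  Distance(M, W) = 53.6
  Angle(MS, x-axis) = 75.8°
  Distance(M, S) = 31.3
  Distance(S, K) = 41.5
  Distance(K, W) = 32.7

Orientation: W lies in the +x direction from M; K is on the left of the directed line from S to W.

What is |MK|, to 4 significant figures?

58.85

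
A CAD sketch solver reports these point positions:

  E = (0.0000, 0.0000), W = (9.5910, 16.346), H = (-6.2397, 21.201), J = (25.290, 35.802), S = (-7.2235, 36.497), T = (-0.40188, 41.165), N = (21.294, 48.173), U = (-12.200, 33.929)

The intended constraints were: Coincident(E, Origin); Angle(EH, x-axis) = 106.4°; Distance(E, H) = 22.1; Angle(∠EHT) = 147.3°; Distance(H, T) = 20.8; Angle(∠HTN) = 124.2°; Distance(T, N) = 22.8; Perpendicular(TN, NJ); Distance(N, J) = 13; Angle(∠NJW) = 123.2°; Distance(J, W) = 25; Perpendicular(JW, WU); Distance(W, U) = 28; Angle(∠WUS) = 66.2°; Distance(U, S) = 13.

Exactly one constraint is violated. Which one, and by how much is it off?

Distance(U, S) = 13 — off by 7.40.

E = (0.00, 0.00) ✓; EH at 106.4° ✓; |EH| = 22.10 ✓; ∠EHT = 147.3° ✓; |HT| = 20.80 ✓; ∠HTN = 124.2° ✓; |TN| = 22.80 ✓; ∠(TN, NJ) = 90.00° ✓; |NJ| = 13.00 ✓; ∠NJW = 123.2° ✓; |JW| = 25.00 ✓; ∠(JW, WU) = 90.00° ✓; |WU| = 28.00 ✓; ∠WUS = 66.19° ✓; |US| = 5.600 ✗.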